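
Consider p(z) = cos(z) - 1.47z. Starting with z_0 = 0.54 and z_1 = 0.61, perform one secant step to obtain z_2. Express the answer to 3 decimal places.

0.572

p(0.54) = 0.06391, p(0.61) = -0.07705
z_2 = 0.61000 − (-0.07705)·(0.61000 − 0.54000) / (-0.07705 − 0.06391) = 0.61000 − (-0.00539)/(-0.14096) = 0.57174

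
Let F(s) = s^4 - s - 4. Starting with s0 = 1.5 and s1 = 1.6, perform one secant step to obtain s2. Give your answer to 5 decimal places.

1.53145

F(1.5) = -0.4375000, F(1.6) = 0.9536000
s2 = 1.6000000 − 0.9536000·(1.6000000 − 1.5000000) / (0.9536000 − (-0.4375000)) = 1.6000000 − (0.0953600)/(1.3911000) = 1.5314499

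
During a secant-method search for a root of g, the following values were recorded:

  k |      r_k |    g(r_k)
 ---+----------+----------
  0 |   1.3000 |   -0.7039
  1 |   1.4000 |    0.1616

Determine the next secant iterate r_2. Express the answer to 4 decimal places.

1.3813

r_2 = 1.4000 − 0.1616·(1.4000 − 1.3000) / (0.1616 − (-0.7039))
   = 1.4000 − (0.016160)/(0.865500) = 1.381329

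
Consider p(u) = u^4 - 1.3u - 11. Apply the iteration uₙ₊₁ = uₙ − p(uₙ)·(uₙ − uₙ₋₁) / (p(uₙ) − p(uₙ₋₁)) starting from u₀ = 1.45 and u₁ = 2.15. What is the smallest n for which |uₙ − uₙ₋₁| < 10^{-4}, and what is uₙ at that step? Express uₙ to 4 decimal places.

n = 6, uₙ = 1.9165

p(1.45) = -8.464494, p(2.15) = 7.572506
u₂ = 2.150000 − 7.572506·(0.700000)/(16.037000) = 1.819467;  |Δ| = 0.330533
p(1.819467) = -2.406156
u₃ = 1.819467 − (-2.406156)·(-0.330533)/(-9.978662) = 1.899169;  |Δ| = 0.079701
p(1.899169) = -0.459614
u₄ = 1.899169 − (-0.459614)·(0.079701)/(1.946542) = 1.917988;  |Δ| = 0.018819
p(1.917988) = 0.039276
u₅ = 1.917988 − 0.039276·(0.018819)/(0.498890) = 1.916506;  |Δ| = 0.001482
p(1.916506) = -0.000563
u₆ = 1.916506 − (-0.000563)·(-0.001482)/(-0.039839) = 1.916527;  |Δ| = 0.000021
|u₆ − u₅| = 0.000021 < 10^{-4}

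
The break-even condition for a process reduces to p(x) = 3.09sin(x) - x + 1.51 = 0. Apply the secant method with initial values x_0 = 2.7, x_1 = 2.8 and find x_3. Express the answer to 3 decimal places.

2.734

p(2.7) = 0.13060, p(2.8) = -0.25489
x_2 = 2.80000 − (-0.25489)·(2.80000 − 2.70000) / (-0.25489 − 0.13060) = 2.80000 − (-0.02549)/(-0.38549) = 2.73388
p(2.73388) = 0.00134
x_3 = 2.73388 − 0.00134·(2.73388 − 2.80000) / (0.00134 − (-0.25489)) = 2.73388 − (-0.00009)/(0.25622) = 2.73423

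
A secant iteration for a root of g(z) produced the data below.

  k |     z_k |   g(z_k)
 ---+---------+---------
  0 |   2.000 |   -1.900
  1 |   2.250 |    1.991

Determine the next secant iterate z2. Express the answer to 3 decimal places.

2.122

z2 = 2.250 − 1.991·(2.250 − 2.000) / (1.991 − (-1.900))
   = 2.250 − (0.49775)/(3.89100) = 2.12208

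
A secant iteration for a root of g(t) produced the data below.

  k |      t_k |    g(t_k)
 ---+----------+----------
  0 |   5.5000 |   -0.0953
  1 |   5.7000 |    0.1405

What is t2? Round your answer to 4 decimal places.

5.5808

t2 = 5.7000 − 0.1405·(5.7000 − 5.5000) / (0.1405 − (-0.0953))
   = 5.7000 − (0.028100)/(0.235800) = 5.580831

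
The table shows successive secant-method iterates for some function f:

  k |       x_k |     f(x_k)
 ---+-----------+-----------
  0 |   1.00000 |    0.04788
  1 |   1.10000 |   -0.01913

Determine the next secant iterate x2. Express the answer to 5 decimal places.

1.07145

x2 = 1.10000 − (-0.01913)·(1.10000 − 1.00000) / (-0.01913 − 0.04788)
   = 1.10000 − (-0.0019130)/(-0.0670100) = 1.0714520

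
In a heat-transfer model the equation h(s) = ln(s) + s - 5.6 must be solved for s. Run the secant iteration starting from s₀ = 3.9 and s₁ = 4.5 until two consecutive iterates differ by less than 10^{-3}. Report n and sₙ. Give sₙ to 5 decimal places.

h(3.9) = -0.3390234, h(4.5) = 0.4040774
s₂ = 4.5000000 − 0.4040774·(0.6000000)/(0.7431008) = 4.1737368;  |Δ| = 0.3262632
h(4.1737368) = 0.0025486
s₃ = 4.1737368 − 0.0025486·(-0.3262632)/(-0.4015288) = 4.1716660;  |Δ| = 0.0020709
h(4.1716660) = -0.0000186
s₄ = 4.1716660 − (-0.0000186)·(-0.0020709)/(-0.0025671) = 4.1716809;  |Δ| = 0.0000150
|s₄ − s₃| = 0.0000150 < 10^{-3}

n = 4, sₙ = 4.17168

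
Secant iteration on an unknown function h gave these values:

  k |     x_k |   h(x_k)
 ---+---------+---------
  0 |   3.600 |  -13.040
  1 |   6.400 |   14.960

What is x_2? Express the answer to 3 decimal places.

x_2 = 6.400 − 14.960·(6.400 − 3.600) / (14.960 − (-13.040))
   = 6.400 − (41.88800)/(28.00000) = 4.90400

4.904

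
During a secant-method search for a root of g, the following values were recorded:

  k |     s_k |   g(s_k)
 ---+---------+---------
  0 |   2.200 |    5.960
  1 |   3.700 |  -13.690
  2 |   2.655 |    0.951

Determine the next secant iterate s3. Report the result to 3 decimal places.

s3 = 2.655 − 0.951·(2.655 − 3.700) / (0.951 − (-13.690))
   = 2.655 − (-0.99380)/(14.64100) = 2.72288

2.723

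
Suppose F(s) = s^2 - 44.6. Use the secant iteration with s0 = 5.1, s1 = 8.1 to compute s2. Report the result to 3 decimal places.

6.508

F(5.1) = -18.59000, F(8.1) = 21.01000
s2 = 8.10000 − 21.01000·(8.10000 − 5.10000) / (21.01000 − (-18.59000)) = 8.10000 − (63.03000)/(39.60000) = 6.50833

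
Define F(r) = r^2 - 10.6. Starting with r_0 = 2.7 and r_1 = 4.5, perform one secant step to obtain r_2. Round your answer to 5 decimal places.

3.15972

F(2.7) = -3.3100000, F(4.5) = 9.6500000
r_2 = 4.5000000 − 9.6500000·(4.5000000 − 2.7000000) / (9.6500000 − (-3.3100000)) = 4.5000000 − (17.3700000)/(12.9600000) = 3.1597222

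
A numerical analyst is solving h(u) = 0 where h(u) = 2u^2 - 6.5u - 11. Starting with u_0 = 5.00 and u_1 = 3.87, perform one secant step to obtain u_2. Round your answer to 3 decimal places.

4.422

h(5.00) = 6.50000, h(3.87) = -6.20120
u_2 = 3.87000 − (-6.20120)·(3.87000 − 5.00000) / (-6.20120 − 6.50000) = 3.87000 − (7.00736)/(-12.70120) = 4.42171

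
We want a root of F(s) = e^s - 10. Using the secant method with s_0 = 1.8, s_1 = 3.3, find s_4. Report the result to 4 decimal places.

2.3136

F(1.8) = -3.950353, F(3.3) = 17.112639
s_2 = 3.300000 − 17.112639·(3.300000 − 1.800000) / (17.112639 − (-3.950353)) = 3.300000 − (25.668958)/(21.062991) = 2.081324
F(2.081324) = -1.984925
s_3 = 2.081324 − (-1.984925)·(2.081324 − 3.300000) / (-1.984925 − 17.112639) = 2.081324 − (2.418980)/(-19.097564) = 2.207988
F(2.207988) = -0.902602
s_4 = 2.207988 − (-0.902602)·(2.207988 − 2.081324) / (-0.902602 − (-1.984925)) = 2.207988 − (-0.114327)/(1.082323) = 2.313620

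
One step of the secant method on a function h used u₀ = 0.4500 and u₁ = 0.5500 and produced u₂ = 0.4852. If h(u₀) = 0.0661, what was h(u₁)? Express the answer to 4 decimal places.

The secant line through (0.4500, 0.0661) and (0.5500, h(u₁)) crosses zero at u₂ = 0.4852.
So (0.4500, 0.0661), (0.5500, h(u₁)), (0.4852, 0) are collinear:
h(u₁) = 0.0661 · (0.5500 − 0.4852) / (0.4500 − 0.4852) = 0.0661 · (0.064800)/(-0.035200) = -0.121684

-0.1217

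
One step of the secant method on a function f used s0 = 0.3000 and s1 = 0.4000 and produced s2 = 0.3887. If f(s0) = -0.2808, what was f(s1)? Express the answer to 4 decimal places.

The secant line through (0.3000, -0.2808) and (0.4000, f(s1)) crosses zero at s2 = 0.3887.
So (0.3000, -0.2808), (0.4000, f(s1)), (0.3887, 0) are collinear:
f(s1) = -0.2808 · (0.4000 − 0.3887) / (0.3000 − 0.3887) = -0.2808 · (0.011300)/(-0.088700) = 0.035773

0.0358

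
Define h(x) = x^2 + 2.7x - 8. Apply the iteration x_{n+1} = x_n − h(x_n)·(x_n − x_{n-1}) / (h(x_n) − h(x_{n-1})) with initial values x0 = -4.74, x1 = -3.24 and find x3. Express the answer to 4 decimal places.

h(-4.74) = 1.669600, h(-3.24) = -6.250400
x2 = -3.240000 − (-6.250400)·(-3.240000 − (-4.740000)) / (-6.250400 − 1.669600) = -3.240000 − (-9.375600)/(-7.920000) = -4.423788
h(-4.423788) = -0.374328
x3 = -4.423788 − (-0.374328)·(-4.423788 − (-3.240000)) / (-0.374328 − (-6.250400)) = -4.423788 − (0.443125)/(5.876072) = -4.499200

-4.4992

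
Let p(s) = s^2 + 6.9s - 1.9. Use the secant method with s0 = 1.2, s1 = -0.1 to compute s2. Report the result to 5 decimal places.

0.22250

p(1.2) = 7.8200000, p(-0.1) = -2.5800000
s2 = -0.1000000 − (-2.5800000)·(-0.1000000 − 1.2000000) / (-2.5800000 − 7.8200000) = -0.1000000 − (3.3540000)/(-10.4000000) = 0.2225000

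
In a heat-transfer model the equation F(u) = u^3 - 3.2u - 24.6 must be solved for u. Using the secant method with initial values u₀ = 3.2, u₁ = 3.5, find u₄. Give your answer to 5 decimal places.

3.27340

F(3.2) = -2.0720000, F(3.5) = 7.0750000
u₂ = 3.5000000 − 7.0750000·(3.5000000 − 3.2000000) / (7.0750000 − (-2.0720000)) = 3.5000000 − (2.1225000)/(9.1470000) = 3.2679567
F(3.2679567) = -0.1571837
u₃ = 3.2679567 − (-0.1571837)·(3.2679567 − 3.5000000) / (-0.1571837 − 7.0750000) = 3.2679567 − (0.0364734)/(-7.2321837) = 3.2729999
F(3.2729999) = -0.0114950
u₄ = 3.2729999 − (-0.0114950)·(3.2729999 − 3.2679567) / (-0.0114950 − (-0.1571837)) = 3.2729999 − (-0.0000580)/(0.1456887) = 3.2733978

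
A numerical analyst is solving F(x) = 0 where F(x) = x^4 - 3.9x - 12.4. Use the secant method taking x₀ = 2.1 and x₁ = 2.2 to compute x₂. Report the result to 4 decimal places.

F(2.1) = -1.141900, F(2.2) = 2.445600
x₂ = 2.200000 − 2.445600·(2.200000 − 2.100000) / (2.445600 − (-1.141900)) = 2.200000 − (0.244560)/(3.587500) = 2.131830

2.1318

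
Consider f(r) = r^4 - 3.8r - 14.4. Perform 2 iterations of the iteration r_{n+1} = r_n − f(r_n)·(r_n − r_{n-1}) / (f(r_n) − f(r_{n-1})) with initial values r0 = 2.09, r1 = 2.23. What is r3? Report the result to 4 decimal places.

2.1825

f(2.09) = -3.261702, f(2.23) = 1.855734
r2 = 2.230000 − 1.855734·(2.230000 − 2.090000) / (1.855734 − (-3.261702)) = 2.230000 − (0.259803)/(5.117437) = 2.179232
f(2.179232) = -0.127591
r3 = 2.179232 − (-0.127591)·(2.179232 − 2.230000) / (-0.127591 − 1.855734) = 2.179232 − (0.006478)/(-1.983326) = 2.182498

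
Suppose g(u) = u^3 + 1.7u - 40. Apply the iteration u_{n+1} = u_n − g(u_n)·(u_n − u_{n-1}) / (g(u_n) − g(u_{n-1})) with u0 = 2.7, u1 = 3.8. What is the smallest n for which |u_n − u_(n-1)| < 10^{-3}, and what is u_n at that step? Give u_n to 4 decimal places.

n = 5, u_n = 3.2544

g(2.7) = -15.727000, g(3.8) = 21.332000
u2 = 3.800000 − 21.332000·(1.100000)/(37.059000) = 3.166815;  |Δ| = 0.633185
g(3.166815) = -2.857320
u3 = 3.166815 − (-2.857320)·(-0.633185)/(-24.189320) = 3.241609;  |Δ| = 0.074794
g(3.241609) = -0.426347
u4 = 3.241609 − (-0.426347)·(0.074794)/(2.430973) = 3.254726;  |Δ| = 0.013117
g(3.254726) = 0.011143
u5 = 3.254726 − 0.011143·(0.013117)/(0.437490) = 3.254392;  |Δ| = 0.000334
|u5 − u4| = 0.000334 < 10^{-3}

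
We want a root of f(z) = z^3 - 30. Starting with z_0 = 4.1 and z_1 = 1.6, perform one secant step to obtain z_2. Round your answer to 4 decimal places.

f(4.1) = 38.921000, f(1.6) = -25.904000
z_2 = 1.600000 − (-25.904000)·(1.600000 − 4.100000) / (-25.904000 − 38.921000) = 1.600000 − (64.760000)/(-64.825000) = 2.598997

2.5990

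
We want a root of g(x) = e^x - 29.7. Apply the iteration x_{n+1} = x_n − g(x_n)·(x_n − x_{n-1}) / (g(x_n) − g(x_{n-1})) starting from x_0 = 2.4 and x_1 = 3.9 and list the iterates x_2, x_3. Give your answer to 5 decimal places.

3.12996, 3.32812

g(2.4) = -18.6768236, g(3.9) = 19.7024491
x_2 = 3.9000000 − 19.7024491·(3.9000000 − 2.4000000) / (19.7024491 − (-18.6768236)) = 3.9000000 − (29.5536737)/(38.3792727) = 3.1299574
g(3.1299574) = -6.8269941
x_3 = 3.1299574 − (-6.8269941)·(3.1299574 − 3.9000000) / (-6.8269941 − 19.7024491) = 3.1299574 − (5.2570761)/(-26.5294432) = 3.3281175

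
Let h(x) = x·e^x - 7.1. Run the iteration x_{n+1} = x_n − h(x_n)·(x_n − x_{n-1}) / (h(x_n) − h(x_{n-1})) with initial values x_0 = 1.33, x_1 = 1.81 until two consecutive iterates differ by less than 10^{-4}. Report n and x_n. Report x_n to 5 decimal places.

h(1.33) = -2.0712123, h(1.81) = 3.9599099
x_2 = 1.8100000 − 3.9599099·(0.4800000)/(6.0311221) = 1.4948419;  |Δ| = 0.3151581
h(1.4948419) = -0.4350502
x_3 = 1.4948419 − (-0.4350502)·(-0.3151581)/(-4.3949600) = 1.5260389;  |Δ| = 0.0311970
h(1.5260389) = -0.0803427
x_4 = 1.5260389 − (-0.0803427)·(0.0311970)/(0.3547075) = 1.5331052;  |Δ| = 0.0070662
h(1.5331052) = 0.0021703
x_5 = 1.5331052 − 0.0021703·(0.0070662)/(0.0825130) = 1.5329193;  |Δ| = 0.0001859
h(1.5329193) = -0.0000104
x_6 = 1.5329193 − (-0.0000104)·(-0.0001859)/(-0.0021807) = 1.5329202;  |Δ| = 0.0000009
|x_6 − x_5| = 0.0000009 < 10^{-4}

n = 6, x_n = 1.53292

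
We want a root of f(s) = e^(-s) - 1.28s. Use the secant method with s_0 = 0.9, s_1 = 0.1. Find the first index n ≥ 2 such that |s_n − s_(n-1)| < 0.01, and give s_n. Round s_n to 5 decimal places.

n = 4, s_n = 0.48230

f(0.9) = -0.7454303, f(0.1) = 0.7768374
s_2 = 0.1000000 − 0.7768374·(-0.8000000)/(1.5222678) = 0.5082527;  |Δ| = 0.4082527
f(0.5082527) = -0.0490177
s_3 = 0.5082527 − (-0.0490177)·(0.4082527)/(-0.8258551) = 0.4840213;  |Δ| = 0.0242314
f(0.4840213) = -0.0032472
s_4 = 0.4840213 − (-0.0032472)·(-0.0242314)/(0.0457705) = 0.4823022;  |Δ| = 0.0017191
|s_4 − s_3| = 0.0017191 < 0.01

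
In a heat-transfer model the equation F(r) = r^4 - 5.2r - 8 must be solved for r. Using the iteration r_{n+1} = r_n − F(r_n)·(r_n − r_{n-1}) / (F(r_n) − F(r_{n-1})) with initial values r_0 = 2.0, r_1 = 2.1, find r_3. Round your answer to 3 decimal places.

2.083

F(2.0) = -2.40000, F(2.1) = 0.52810
r_2 = 2.10000 − 0.52810·(2.10000 − 2.00000) / (0.52810 − (-2.40000)) = 2.10000 − (0.05281)/(2.92810) = 2.08196
F(2.08196) = -0.03767
r_3 = 2.08196 − (-0.03767)·(2.08196 − 2.10000) / (-0.03767 − 0.52810) = 2.08196 − (0.00068)/(-0.56577) = 2.08317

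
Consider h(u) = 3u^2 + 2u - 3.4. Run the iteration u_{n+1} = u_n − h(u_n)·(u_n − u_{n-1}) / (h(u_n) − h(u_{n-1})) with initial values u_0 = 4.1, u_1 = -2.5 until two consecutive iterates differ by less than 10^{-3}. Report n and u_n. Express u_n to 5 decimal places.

n = 8, u_n = -1.44888

h(4.1) = 55.2300000, h(-2.5) = 10.3500000
u_2 = -2.5000000 − 10.3500000·(-6.6000000)/(-44.8800000) = -4.0220588;  |Δ| = 1.5220588
h(-4.0220588) = 37.0867539
u_3 = -4.0220588 − 37.0867539·(-1.5220588)/(26.7367539) = -1.9107995;  |Δ| = 2.1112593
h(-1.9107995) = 3.7318652
u_4 = -1.9107995 − 3.7318652·(2.1112593)/(-33.3548887) = -1.6745842;  |Δ| = 0.2362153
h(-1.6745842) = 1.6635283
u_5 = -1.6745842 − 1.6635283·(0.2362153)/(-2.0683369) = -1.4846002;  |Δ| = 0.1899840
h(-1.4846002) = 0.2429131
u_6 = -1.4846002 − 0.2429131·(0.1899840)/(-1.4206152) = -1.4521146;  |Δ| = 0.0324856
h(-1.4521146) = 0.0216812
u_7 = -1.4521146 − 0.0216812·(0.0324856)/(-0.2212319) = -1.4489309;  |Δ| = 0.0031837
h(-1.4489309) = 0.0003407
u_8 = -1.4489309 − 0.0003407·(0.0031837)/(-0.0213405) = -1.4488801;  |Δ| = 0.0000508
|u_8 − u_7| = 0.0000508 < 10^{-3}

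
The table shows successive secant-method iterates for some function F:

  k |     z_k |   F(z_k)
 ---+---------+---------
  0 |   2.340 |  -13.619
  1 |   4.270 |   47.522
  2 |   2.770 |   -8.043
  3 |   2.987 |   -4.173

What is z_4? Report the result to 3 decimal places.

z_4 = 2.987 − (-4.173)·(2.987 − 2.770) / (-4.173 − (-8.043))
   = 2.987 − (-0.90554)/(3.87000) = 3.22099

3.221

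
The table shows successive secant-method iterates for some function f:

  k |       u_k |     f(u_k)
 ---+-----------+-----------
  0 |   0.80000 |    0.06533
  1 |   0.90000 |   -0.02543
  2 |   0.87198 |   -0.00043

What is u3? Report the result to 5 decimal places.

0.87150

u3 = 0.87198 − (-0.00043)·(0.87198 − 0.90000) / (-0.00043 − (-0.02543))
   = 0.87198 − (0.0000120)/(0.0250000) = 0.8714981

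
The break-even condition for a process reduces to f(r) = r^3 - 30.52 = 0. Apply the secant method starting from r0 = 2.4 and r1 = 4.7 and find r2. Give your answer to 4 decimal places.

f(2.4) = -16.696000, f(4.7) = 73.303000
r2 = 4.700000 − 73.303000·(4.700000 − 2.400000) / (73.303000 − (-16.696000)) = 4.700000 − (168.596900)/(89.999000) = 2.826680

2.8267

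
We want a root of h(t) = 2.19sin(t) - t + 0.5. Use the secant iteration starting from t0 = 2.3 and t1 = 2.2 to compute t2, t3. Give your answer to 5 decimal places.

2.22973, 2.23050

h(2.3) = -0.1669056, h(2.2) = 0.0706071
t2 = 2.2000000 − 0.0706071·(2.2000000 − 2.3000000) / (0.0706071 − (-0.1669056)) = 2.2000000 − (-0.0070607)/(0.2375127) = 2.2297277
h(2.2297277) = 0.0017891
t3 = 2.2297277 − 0.0017891·(2.2297277 − 2.2000000) / (0.0017891 − 0.0706071) = 2.2297277 − (0.0000532)/(-0.0688180) = 2.2305006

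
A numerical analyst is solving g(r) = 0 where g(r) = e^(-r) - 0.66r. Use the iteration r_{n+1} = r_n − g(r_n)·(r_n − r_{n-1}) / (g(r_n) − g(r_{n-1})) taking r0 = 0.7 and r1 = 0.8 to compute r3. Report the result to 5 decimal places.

0.73009

g(0.7) = 0.0345853, g(0.8) = -0.0786710
r2 = 0.8000000 − (-0.0786710)·(0.8000000 − 0.7000000) / (-0.0786710 − 0.0345853) = 0.8000000 − (-0.0078671)/(-0.1132563) = 0.7305372
g(0.7305372) = -0.0005044
r3 = 0.7305372 − (-0.0005044)·(0.7305372 − 0.8000000) / (-0.0005044 − (-0.0786710)) = 0.7305372 − (0.0000350)/(0.0781667) = 0.7300890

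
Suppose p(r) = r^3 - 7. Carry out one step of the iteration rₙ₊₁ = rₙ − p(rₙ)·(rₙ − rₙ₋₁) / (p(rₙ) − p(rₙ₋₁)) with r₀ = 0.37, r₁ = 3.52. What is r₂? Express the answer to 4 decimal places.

p(0.37) = -6.949347, p(3.52) = 36.614208
r₂ = 3.520000 − 36.614208·(3.520000 − 0.370000) / (36.614208 − (-6.949347)) = 3.520000 − (115.334755)/(43.563555) = 0.872494

0.8725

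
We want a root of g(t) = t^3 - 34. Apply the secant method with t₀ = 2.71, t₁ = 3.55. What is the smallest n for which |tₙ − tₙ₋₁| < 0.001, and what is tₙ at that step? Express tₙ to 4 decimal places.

n = 5, tₙ = 3.2396

g(2.71) = -14.097489, g(3.55) = 10.738875
t₂ = 3.550000 − 10.738875·(0.840000)/(24.836364) = 3.186796;  |Δ| = 0.363204
g(3.186796) = -1.635941
t₃ = 3.186796 − (-1.635941)·(-0.363204)/(-12.374816) = 3.234812;  |Δ| = 0.048015
g(3.234812) = -0.150909
t₄ = 3.234812 − (-0.150909)·(0.048015)/(1.485032) = 3.239691;  |Δ| = 0.004879
g(3.239691) = 0.002493
t₅ = 3.239691 − 0.002493·(0.004879)/(0.153402) = 3.239612;  |Δ| = 0.000079
|t₅ − t₄| = 0.000079 < 0.001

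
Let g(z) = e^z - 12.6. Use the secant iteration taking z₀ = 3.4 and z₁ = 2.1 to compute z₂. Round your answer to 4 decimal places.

2.3644

g(3.4) = 17.364100, g(2.1) = -4.433830
z₂ = 2.100000 − (-4.433830)·(2.100000 − 3.400000) / (-4.433830 − 17.364100) = 2.100000 − (5.763979)/(-21.797930) = 2.364428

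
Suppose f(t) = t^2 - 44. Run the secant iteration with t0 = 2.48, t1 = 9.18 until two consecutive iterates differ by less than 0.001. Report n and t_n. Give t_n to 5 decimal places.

n = 6, t_n = 6.63325

f(2.48) = -37.8496000, f(9.18) = 40.2724000
t2 = 9.1800000 − 40.2724000·(6.7000000)/(78.1220000) = 5.7261063;  |Δ| = 3.4538937
f(5.7261063) = -11.2117061
t3 = 5.7261063 − (-11.2117061)·(-3.4538937)/(-51.4841061) = 6.4782616;  |Δ| = 0.7521552
f(6.4782616) = -2.0321267
t4 = 6.4782616 − (-2.0321267)·(0.7521552)/(9.1795794) = 6.6447697;  |Δ| = 0.1665081
f(6.6447697) = 0.1529649
t5 = 6.6447697 − 0.1529649·(0.1665081)/(2.1850917) = 6.6331135;  |Δ| = 0.0116562
f(6.6331135) = -0.0018050
t6 = 6.6331135 − (-0.0018050)·(-0.0116562)/(-0.1547699) = 6.6332495;  |Δ| = 0.0001359
|t6 − t5| = 0.0001359 < 0.001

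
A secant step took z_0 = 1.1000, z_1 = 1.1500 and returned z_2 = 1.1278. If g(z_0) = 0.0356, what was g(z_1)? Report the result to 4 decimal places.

-0.0284

The secant line through (1.1000, 0.0356) and (1.1500, g(z_1)) crosses zero at z_2 = 1.1278.
So (1.1000, 0.0356), (1.1500, g(z_1)), (1.1278, 0) are collinear:
g(z_1) = 0.0356 · (1.1500 − 1.1278) / (1.1000 − 1.1278) = 0.0356 · (0.022200)/(-0.027800) = -0.028429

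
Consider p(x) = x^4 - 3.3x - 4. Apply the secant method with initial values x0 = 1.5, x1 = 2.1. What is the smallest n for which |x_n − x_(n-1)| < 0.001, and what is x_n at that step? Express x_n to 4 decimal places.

n = 6, x_n = 1.7714

p(1.5) = -3.887500, p(2.1) = 8.518100
x2 = 2.100000 − 8.518100·(0.600000)/(12.405600) = 1.688020;  |Δ| = 0.411980
p(1.688020) = -1.451321
x3 = 1.688020 − (-1.451321)·(-0.411980)/(-9.969421) = 1.747995;  |Δ| = 0.059975
p(1.747995) = -0.432388
x4 = 1.747995 − (-0.432388)·(0.059975)/(1.018933) = 1.773445;  |Δ| = 0.025451
p(1.773445) = 0.039339
x5 = 1.773445 − 0.039339·(0.025451)/(0.471727) = 1.771323;  |Δ| = 0.002122
p(1.771323) = -0.000925
x6 = 1.771323 − (-0.000925)·(-0.002122)/(-0.040264) = 1.771372;  |Δ| = 0.000049
|x6 − x5| = 0.000049 < 0.001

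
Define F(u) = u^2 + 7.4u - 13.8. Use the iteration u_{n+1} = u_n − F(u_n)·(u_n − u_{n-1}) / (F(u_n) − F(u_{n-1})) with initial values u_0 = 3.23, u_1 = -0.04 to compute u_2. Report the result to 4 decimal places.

1.2909

F(3.23) = 20.534900, F(-0.04) = -14.094400
u_2 = -0.040000 − (-14.094400)·(-0.040000 − 3.230000) / (-14.094400 − 20.534900) = -0.040000 − (46.088688)/(-34.629300) = 1.290916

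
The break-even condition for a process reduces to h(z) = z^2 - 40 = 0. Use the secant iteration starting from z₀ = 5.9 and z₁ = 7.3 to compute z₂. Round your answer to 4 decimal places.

h(5.9) = -5.190000, h(7.3) = 13.290000
z₂ = 7.300000 − 13.290000·(7.300000 − 5.900000) / (13.290000 − (-5.190000)) = 7.300000 − (18.606000)/(18.480000) = 6.293182

6.2932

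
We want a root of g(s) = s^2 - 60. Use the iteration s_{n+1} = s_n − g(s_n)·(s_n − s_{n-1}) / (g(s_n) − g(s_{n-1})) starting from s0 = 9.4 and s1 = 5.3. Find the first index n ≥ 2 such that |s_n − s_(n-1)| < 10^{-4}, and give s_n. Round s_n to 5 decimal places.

n = 6, s_n = 7.74597

g(9.4) = 28.3600000, g(5.3) = -31.9100000
s2 = 5.3000000 − (-31.9100000)·(-4.1000000)/(-60.2700000) = 7.4707483;  |Δ| = 2.1707483
g(7.4707483) = -4.1879198
s3 = 7.4707483 − (-4.1879198)·(2.1707483)/(27.7220802) = 7.7986790;  |Δ| = 0.3279307
g(7.7986790) = 0.8193934
s4 = 7.7986790 − 0.8193934·(0.3279307)/(5.0073133) = 7.7450166;  |Δ| = 0.0536624
g(7.7450166) = -0.0147179
s5 = 7.7450166 − (-0.0147179)·(-0.0536624)/(-0.8341113) = 7.7459635;  |Δ| = 0.0009469
g(7.7459635) = -0.0000499
s6 = 7.7459635 − (-0.0000499)·(0.0009469)/(0.0146680) = 7.7459667;  |Δ| = 0.0000032
|s6 − s5| = 0.0000032 < 10^{-4}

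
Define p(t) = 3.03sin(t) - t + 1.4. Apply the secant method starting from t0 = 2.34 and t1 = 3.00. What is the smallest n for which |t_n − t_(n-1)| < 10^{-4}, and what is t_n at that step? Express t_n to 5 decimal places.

p(2.34) = 1.2369483, p(3.00) = -1.1724064
t2 = 3.0000000 − (-1.1724064)·(0.6600000)/(-2.4093547) = 2.6788401;  |Δ| = 0.3211599
p(2.6788401) = 0.0737910
t3 = 2.6788401 − 0.0737910·(-0.3211599)/(1.2461974) = 2.6978569;  |Δ| = 0.0190168
p(2.6978569) = 0.0029719
t4 = 2.6978569 − 0.0029719·(0.0190168)/(-0.0708191) = 2.6986549;  |Δ| = 0.0007980
p(2.6986549) = -0.0000104
t5 = 2.6986549 − (-0.0000104)·(0.0007980)/(-0.0029823) = 2.6986521;  |Δ| = 0.0000028
|t5 − t4| = 0.0000028 < 10^{-4}

n = 5, t_n = 2.69865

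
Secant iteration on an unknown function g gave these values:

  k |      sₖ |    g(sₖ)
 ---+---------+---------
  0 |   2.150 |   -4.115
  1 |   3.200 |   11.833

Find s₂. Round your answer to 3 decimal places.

s₂ = 3.200 − 11.833·(3.200 − 2.150) / (11.833 − (-4.115))
   = 3.200 − (12.42465)/(15.94800) = 2.42093

2.421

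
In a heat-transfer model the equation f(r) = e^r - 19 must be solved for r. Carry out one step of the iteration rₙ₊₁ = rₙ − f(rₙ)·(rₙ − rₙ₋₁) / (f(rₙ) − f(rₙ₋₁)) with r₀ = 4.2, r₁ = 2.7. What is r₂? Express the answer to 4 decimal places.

f(4.2) = 47.686331, f(2.7) = -4.120268
r₂ = 2.700000 − (-4.120268)·(2.700000 − 4.200000) / (-4.120268 − 47.686331) = 2.700000 − (6.180402)/(-51.806599) = 2.819298

2.8193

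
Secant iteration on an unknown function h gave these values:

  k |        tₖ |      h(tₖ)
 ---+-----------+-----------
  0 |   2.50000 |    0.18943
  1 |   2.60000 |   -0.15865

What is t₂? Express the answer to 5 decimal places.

t₂ = 2.60000 − (-0.15865)·(2.60000 − 2.50000) / (-0.15865 − 0.18943)
   = 2.60000 − (-0.0158650)/(-0.3480800) = 2.5544214

2.55442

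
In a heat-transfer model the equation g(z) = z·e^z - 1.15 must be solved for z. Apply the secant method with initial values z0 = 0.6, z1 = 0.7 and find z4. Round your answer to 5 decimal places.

0.61916

g(0.6) = -0.0567287, g(0.7) = 0.2596269
z2 = 0.7000000 − 0.2596269·(0.7000000 − 0.6000000) / (0.2596269 − (-0.0567287)) = 0.7000000 − (0.0259627)/(0.3163556) = 0.6179319
g(0.6179319) = -0.0036821
z3 = 0.6179319 − (-0.0036821)·(0.6179319 − 0.7000000) / (-0.0036821 − 0.2596269) = 0.6179319 − (0.0003022)/(-0.2633090) = 0.6190796
g(0.6190796) = -0.0002344
z4 = 0.6190796 − (-0.0002344)·(0.6190796 − 0.6179319) / (-0.0002344 − (-0.0036821)) = 0.6190796 − (-0.0000003)/(0.0034477) = 0.6191576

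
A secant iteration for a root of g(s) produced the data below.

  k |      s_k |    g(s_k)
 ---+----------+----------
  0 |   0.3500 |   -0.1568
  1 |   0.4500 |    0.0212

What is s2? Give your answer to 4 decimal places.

0.4381

s2 = 0.4500 − 0.0212·(0.4500 − 0.3500) / (0.0212 − (-0.1568))
   = 0.4500 − (0.002120)/(0.178000) = 0.438090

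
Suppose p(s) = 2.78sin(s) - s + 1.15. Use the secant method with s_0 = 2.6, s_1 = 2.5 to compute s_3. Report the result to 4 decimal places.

2.5950

p(2.6) = -0.016906, p(2.5) = 0.313753
s_2 = 2.500000 − 0.313753·(2.500000 − 2.600000) / (0.313753 − (-0.016906)) = 2.500000 − (-0.031375)/(0.330659) = 2.594887
p(2.594887) = 0.000368
s_3 = 2.594887 − 0.000368·(2.594887 − 2.500000) / (0.000368 − 0.313753) = 2.594887 − (0.000035)/(-0.313385) = 2.594998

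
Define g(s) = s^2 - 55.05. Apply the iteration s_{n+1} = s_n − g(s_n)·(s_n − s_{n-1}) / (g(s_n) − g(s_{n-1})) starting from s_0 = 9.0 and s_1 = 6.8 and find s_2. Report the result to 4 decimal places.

7.3576

g(9.0) = 25.950000, g(6.8) = -8.810000
s_2 = 6.800000 − (-8.810000)·(6.800000 − 9.000000) / (-8.810000 − 25.950000) = 6.800000 − (19.382000)/(-34.760000) = 7.357595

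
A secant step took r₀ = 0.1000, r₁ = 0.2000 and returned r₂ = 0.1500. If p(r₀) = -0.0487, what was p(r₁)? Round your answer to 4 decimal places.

The secant line through (0.1000, -0.0487) and (0.2000, p(r₁)) crosses zero at r₂ = 0.1500.
So (0.1000, -0.0487), (0.2000, p(r₁)), (0.1500, 0) are collinear:
p(r₁) = -0.0487 · (0.2000 − 0.1500) / (0.1000 − 0.1500) = -0.0487 · (0.050000)/(-0.050000) = 0.048700

0.0487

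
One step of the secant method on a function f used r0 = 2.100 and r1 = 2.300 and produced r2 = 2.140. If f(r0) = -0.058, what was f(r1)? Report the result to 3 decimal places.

The secant line through (2.100, -0.058) and (2.300, f(r1)) crosses zero at r2 = 2.140.
So (2.100, -0.058), (2.300, f(r1)), (2.140, 0) are collinear:
f(r1) = -0.058 · (2.300 − 2.140) / (2.100 − 2.140) = -0.058 · (0.16000)/(-0.04000) = 0.23200

0.232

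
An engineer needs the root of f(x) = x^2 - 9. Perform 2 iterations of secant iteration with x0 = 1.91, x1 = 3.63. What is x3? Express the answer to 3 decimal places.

f(1.91) = -5.35190, f(3.63) = 4.17690
x2 = 3.63000 − 4.17690·(3.63000 − 1.91000) / (4.17690 − (-5.35190)) = 3.63000 − (7.18427)/(9.52880) = 2.87605
f(2.87605) = -0.72835
x3 = 2.87605 − (-0.72835)·(2.87605 − 3.63000) / (-0.72835 − 4.17690) = 2.87605 − (0.54914)/(-4.90525) = 2.98800

2.988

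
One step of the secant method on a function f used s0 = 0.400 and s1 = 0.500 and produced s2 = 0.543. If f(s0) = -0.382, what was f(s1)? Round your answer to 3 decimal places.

-0.115

The secant line through (0.400, -0.382) and (0.500, f(s1)) crosses zero at s2 = 0.543.
So (0.400, -0.382), (0.500, f(s1)), (0.543, 0) are collinear:
f(s1) = -0.382 · (0.500 − 0.543) / (0.400 − 0.543) = -0.382 · (-0.04300)/(-0.14300) = -0.11487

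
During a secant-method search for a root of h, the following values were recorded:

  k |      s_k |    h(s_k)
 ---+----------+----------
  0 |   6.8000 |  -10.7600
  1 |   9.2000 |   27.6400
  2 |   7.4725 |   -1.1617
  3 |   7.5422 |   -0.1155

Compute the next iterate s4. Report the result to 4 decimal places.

s4 = 7.5422 − (-0.1155)·(7.5422 − 7.4725) / (-0.1155 − (-1.1617))
   = 7.5422 − (-0.008050)/(1.046200) = 7.549895

7.5499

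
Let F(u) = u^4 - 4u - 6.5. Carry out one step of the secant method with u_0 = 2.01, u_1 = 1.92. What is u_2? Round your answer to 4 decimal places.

1.9424

F(2.01) = 1.782408, F(1.92) = -0.590455
u_2 = 1.920000 − (-0.590455)·(1.920000 − 2.010000) / (-0.590455 − 1.782408) = 1.920000 − (0.053141)/(-2.372863) = 1.942395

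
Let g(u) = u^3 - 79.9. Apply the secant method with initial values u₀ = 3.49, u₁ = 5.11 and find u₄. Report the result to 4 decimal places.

g(3.49) = -37.391451, g(5.11) = 53.532831
u₂ = 5.110000 − 53.532831·(5.110000 − 3.490000) / (53.532831 − (-37.391451)) = 5.110000 − (86.723186)/(90.924282) = 4.156204
g(4.156204) = -8.105583
u₃ = 4.156204 − (-8.105583)·(4.156204 − 5.110000) / (-8.105583 − 53.532831) = 4.156204 − (7.731070)/(-61.638414) = 4.281631
g(4.281631) = -1.407609
u₄ = 4.281631 − (-1.407609)·(4.281631 − 4.156204) / (-1.407609 − (-8.105583)) = 4.281631 − (-0.176551)/(6.697974) = 4.307989

4.3080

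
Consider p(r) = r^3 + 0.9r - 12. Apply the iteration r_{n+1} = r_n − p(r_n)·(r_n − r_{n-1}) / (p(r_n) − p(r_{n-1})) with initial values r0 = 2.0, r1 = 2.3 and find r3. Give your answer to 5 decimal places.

2.15796

p(2.0) = -2.2000000, p(2.3) = 2.2370000
r2 = 2.3000000 − 2.2370000·(2.3000000 − 2.0000000) / (2.2370000 − (-2.2000000)) = 2.3000000 − (0.6711000)/(4.4370000) = 2.1487492
p(2.1487492) = -0.1450868
r3 = 2.1487492 − (-0.1450868)·(2.1487492 − 2.3000000) / (-0.1450868 − 2.2370000) = 2.1487492 − (0.0219445)/(-2.3820868) = 2.1579615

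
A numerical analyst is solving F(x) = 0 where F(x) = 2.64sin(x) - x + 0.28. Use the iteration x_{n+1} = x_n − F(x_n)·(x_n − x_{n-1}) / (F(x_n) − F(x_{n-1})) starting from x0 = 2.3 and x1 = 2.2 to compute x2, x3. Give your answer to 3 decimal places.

F(2.3) = -0.05134, F(2.2) = 0.21443
x2 = 2.20000 − 0.21443·(2.20000 − 2.30000) / (0.21443 − (-0.05134)) = 2.20000 − (-0.02144)/(0.26577) = 2.28068
F(2.28068) = 0.00159
x3 = 2.28068 − 0.00159·(2.28068 − 2.20000) / (0.00159 − 0.21443) = 2.28068 − (0.00013)/(-0.21284) = 2.28128

2.281, 2.281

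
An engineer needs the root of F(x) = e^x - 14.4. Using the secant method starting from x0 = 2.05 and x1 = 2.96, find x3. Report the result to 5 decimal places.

F(2.05) = -6.6320989, F(2.96) = 4.8979718
x2 = 2.9600000 − 4.8979718·(2.9600000 − 2.0500000) / (4.8979718 − (-6.6320989)) = 2.9600000 − (4.4571543)/(11.5300706) = 2.5734322
F(2.5734322) = -1.2892543
x3 = 2.5734322 − (-1.2892543)·(2.5734322 − 2.9600000) / (-1.2892543 − 4.8979718) = 2.5734322 − (0.4983842)/(-6.1872260) = 2.6539827

2.65398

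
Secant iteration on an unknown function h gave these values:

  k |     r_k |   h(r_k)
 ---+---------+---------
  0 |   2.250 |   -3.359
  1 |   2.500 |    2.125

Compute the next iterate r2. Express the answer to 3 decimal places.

2.403

r2 = 2.500 − 2.125·(2.500 − 2.250) / (2.125 − (-3.359))
   = 2.500 − (0.53125)/(5.48400) = 2.40313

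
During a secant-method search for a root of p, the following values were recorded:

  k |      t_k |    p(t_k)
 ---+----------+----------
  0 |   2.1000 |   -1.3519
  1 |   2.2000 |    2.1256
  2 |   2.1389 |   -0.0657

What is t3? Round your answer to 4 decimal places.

2.1407

t3 = 2.1389 − (-0.0657)·(2.1389 − 2.2000) / (-0.0657 − 2.1256)
   = 2.1389 − (0.004014)/(-2.191300) = 2.140732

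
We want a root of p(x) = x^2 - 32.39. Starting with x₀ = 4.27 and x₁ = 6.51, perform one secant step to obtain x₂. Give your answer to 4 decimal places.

5.5833

p(4.27) = -14.157100, p(6.51) = 9.990100
x₂ = 6.510000 − 9.990100·(6.510000 − 4.270000) / (9.990100 − (-14.157100)) = 6.510000 − (22.377824)/(24.147200) = 5.583275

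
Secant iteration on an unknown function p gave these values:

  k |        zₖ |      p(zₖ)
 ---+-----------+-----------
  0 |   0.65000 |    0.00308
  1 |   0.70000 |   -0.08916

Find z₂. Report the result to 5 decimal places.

z₂ = 0.70000 − (-0.08916)·(0.70000 − 0.65000) / (-0.08916 − 0.00308)
   = 0.70000 − (-0.0044580)/(-0.0922400) = 0.6516696

0.65167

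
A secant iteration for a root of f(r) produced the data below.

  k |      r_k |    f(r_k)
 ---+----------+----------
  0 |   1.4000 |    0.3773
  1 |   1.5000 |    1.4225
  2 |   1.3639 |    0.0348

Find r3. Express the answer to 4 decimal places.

1.3605

r3 = 1.3639 − 0.0348·(1.3639 − 1.5000) / (0.0348 − 1.4225)
   = 1.3639 − (-0.004736)/(-1.387700) = 1.360487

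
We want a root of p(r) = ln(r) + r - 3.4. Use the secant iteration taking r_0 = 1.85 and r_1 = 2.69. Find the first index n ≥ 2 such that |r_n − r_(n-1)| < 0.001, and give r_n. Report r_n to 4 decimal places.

p(1.85) = -0.934814, p(2.69) = 0.279541
r_2 = 2.690000 − 0.279541·(0.840000)/(1.214356) = 2.496634;  |Δ| = 0.193366
p(2.496634) = 0.011578
r_3 = 2.496634 − 0.011578·(-0.193366)/(-0.267963) = 2.488280;  |Δ| = 0.008355
p(2.488280) = -0.000129
r_4 = 2.488280 − (-0.000129)·(-0.008355)/(-0.011707) = 2.488372;  |Δ| = 0.000092
|r_4 − r_3| = 0.000092 < 0.001

n = 4, r_n = 2.4884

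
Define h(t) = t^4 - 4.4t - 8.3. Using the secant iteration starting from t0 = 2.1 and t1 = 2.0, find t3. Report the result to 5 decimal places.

h(2.1) = 1.9081000, h(2.0) = -1.1000000
t2 = 2.0000000 − (-1.1000000)·(2.0000000 − 2.1000000) / (-1.1000000 − 1.9081000) = 2.0000000 − (0.1100000)/(-3.0081000) = 2.0365679
h(2.0365679) = -0.0582389
t3 = 2.0365679 − (-0.0582389)·(2.0365679 − 2.0000000) / (-0.0582389 − (-1.1000000)) = 2.0365679 − (-0.0021297)/(1.0417611) = 2.0386122

2.03861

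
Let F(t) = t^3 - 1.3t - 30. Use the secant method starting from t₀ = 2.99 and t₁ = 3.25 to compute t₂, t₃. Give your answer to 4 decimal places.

3.2463, 3.2466

F(2.99) = -7.156101, F(3.25) = 0.103125
t₂ = 3.250000 − 0.103125·(3.250000 − 2.990000) / (0.103125 − (-7.156101)) = 3.250000 − (0.026812)/(7.259226) = 3.246306
F(3.246306) = -0.008981
t₃ = 3.246306 − (-0.008981)·(3.246306 − 3.250000) / (-0.008981 − 0.103125) = 3.246306 − (0.000033)/(-0.112106) = 3.246602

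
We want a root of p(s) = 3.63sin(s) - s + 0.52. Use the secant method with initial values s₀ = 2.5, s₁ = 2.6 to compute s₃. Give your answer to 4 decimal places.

2.5486

p(2.5) = 0.192454, p(2.6) = -0.208730
s₂ = 2.600000 − (-0.208730)·(2.600000 − 2.500000) / (-0.208730 − 0.192454) = 2.600000 − (-0.020873)/(-0.401184) = 2.547971
p(2.547971) = 0.002528
s₃ = 2.547971 − 0.002528·(2.547971 − 2.600000) / (0.002528 − (-0.208730)) = 2.547971 − (-0.000132)/(0.211258) = 2.548594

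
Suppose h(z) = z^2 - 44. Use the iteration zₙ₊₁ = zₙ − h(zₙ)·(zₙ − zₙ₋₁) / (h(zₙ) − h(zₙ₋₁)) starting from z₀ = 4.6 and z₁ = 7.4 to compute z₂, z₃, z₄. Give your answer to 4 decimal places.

6.5033, 6.6261, 6.6333

h(4.6) = -22.840000, h(7.4) = 10.760000
z₂ = 7.400000 − 10.760000·(7.400000 − 4.600000) / (10.760000 − (-22.840000)) = 7.400000 − (30.128000)/(33.600000) = 6.503333
h(6.503333) = -1.706656
z₃ = 6.503333 − (-1.706656)·(6.503333 − 7.400000) / (-1.706656 − 10.760000) = 6.503333 − (1.530301)/(-12.466656) = 6.626085
h(6.626085) = -0.094999
z₄ = 6.626085 − (-0.094999)·(6.626085 − 6.503333) / (-0.094999 − (-1.706656)) = 6.626085 − (-0.011661)/(1.611656) = 6.633320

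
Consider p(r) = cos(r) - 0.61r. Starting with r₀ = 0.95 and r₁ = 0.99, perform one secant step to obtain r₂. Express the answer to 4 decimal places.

p(0.95) = 0.002183, p(0.99) = -0.055210
r₂ = 0.990000 − (-0.055210)·(0.990000 − 0.950000) / (-0.055210 − 0.002183) = 0.990000 − (-0.002208)/(-0.057393) = 0.951521

0.9515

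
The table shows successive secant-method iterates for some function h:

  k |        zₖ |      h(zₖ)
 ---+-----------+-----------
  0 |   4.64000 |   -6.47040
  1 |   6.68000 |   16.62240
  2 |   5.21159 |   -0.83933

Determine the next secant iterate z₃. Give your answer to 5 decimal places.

z₃ = 5.21159 − (-0.83933)·(5.21159 − 6.68000) / (-0.83933 − 16.62240)
   = 5.21159 − (1.2324806)/(-17.4617300) = 5.2821718

5.28217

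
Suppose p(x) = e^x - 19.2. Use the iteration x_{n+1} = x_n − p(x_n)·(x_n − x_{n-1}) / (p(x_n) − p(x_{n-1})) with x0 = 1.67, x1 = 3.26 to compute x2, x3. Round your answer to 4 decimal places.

p(1.67) = -13.887832, p(3.26) = 6.849537
x2 = 3.260000 − 6.849537·(3.260000 − 1.670000) / (6.849537 − (-13.887832)) = 3.260000 − (10.890764)/(20.737369) = 2.734824
p(2.734824) = -3.792965
x3 = 2.734824 − (-3.792965)·(2.734824 − 3.260000) / (-3.792965 − 6.849537) = 2.734824 − (1.991973)/(-10.642502) = 2.921996

2.7348, 2.9220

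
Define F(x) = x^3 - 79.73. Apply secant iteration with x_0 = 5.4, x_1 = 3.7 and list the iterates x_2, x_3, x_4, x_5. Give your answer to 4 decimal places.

F(5.4) = 77.734000, F(3.7) = -29.077000
x_2 = 3.700000 − (-29.077000)·(3.700000 − 5.400000) / (-29.077000 − 77.734000) = 3.700000 − (49.430900)/(-106.811000) = 4.162788
F(4.162788) = -7.593838
x_3 = 4.162788 − (-7.593838)·(4.162788 − 3.700000) / (-7.593838 − (-29.077000)) = 4.162788 − (-3.514341)/(21.483162) = 4.326374
F(4.326374) = 1.248974
x_4 = 4.326374 − 1.248974·(4.326374 − 4.162788) / (1.248974 − (-7.593838)) = 4.326374 − (0.204314)/(8.842812) = 4.303269
F(4.303269) = -0.041522
x_5 = 4.303269 − (-0.041522)·(4.303269 − 4.326374) / (-0.041522 − 1.248974) = 4.303269 − (0.000959)/(-1.290496) = 4.304013

4.1628, 4.3264, 4.3033, 4.3040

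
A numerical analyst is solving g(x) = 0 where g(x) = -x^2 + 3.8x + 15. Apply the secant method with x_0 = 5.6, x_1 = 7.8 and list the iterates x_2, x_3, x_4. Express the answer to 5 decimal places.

g(5.6) = 4.9200000, g(7.8) = -16.2000000
x_2 = 7.8000000 − (-16.2000000)·(7.8000000 − 5.6000000) / (-16.2000000 − 4.9200000) = 7.8000000 − (-35.6400000)/(-21.1200000) = 6.1125000
g(6.1125000) = 0.8648437
x_3 = 6.1125000 − 0.8648437·(6.1125000 − 7.8000000) / (0.8648437 − (-16.2000000)) = 6.1125000 − (-1.4594238)/(17.0648437) = 6.1980222
g(6.1980222) = 0.1370047
x_4 = 6.1980222 − 0.1370047·(6.1980222 − 6.1125000) / (0.1370047 − 0.8648437) = 6.1980222 − (0.0117170)/(-0.7278390) = 6.2141205

6.11250, 6.19802, 6.21412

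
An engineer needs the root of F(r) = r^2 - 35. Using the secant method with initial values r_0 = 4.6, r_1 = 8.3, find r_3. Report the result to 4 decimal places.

F(4.6) = -13.840000, F(8.3) = 33.890000
r_2 = 8.300000 − 33.890000·(8.300000 − 4.600000) / (33.890000 − (-13.840000)) = 8.300000 − (125.393000)/(47.730000) = 5.672868
F(5.672868) = -2.818566
r_3 = 5.672868 − (-2.818566)·(5.672868 − 8.300000) / (-2.818566 − 33.890000) = 5.672868 − (7.404745)/(-36.708566) = 5.874585

5.8746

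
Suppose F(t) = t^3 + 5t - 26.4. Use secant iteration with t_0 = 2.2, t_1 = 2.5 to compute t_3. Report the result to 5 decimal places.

2.42551

F(2.2) = -4.7520000, F(2.5) = 1.7250000
t_2 = 2.5000000 − 1.7250000·(2.5000000 − 2.2000000) / (1.7250000 − (-4.7520000)) = 2.5000000 − (0.5175000)/(6.4770000) = 2.4201019
F(2.4201019) = -0.1252121
t_3 = 2.4201019 − (-0.1252121)·(2.4201019 − 2.5000000) / (-0.1252121 − 1.7250000) = 2.4201019 − (0.0100042)/(-1.8502121) = 2.4255090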